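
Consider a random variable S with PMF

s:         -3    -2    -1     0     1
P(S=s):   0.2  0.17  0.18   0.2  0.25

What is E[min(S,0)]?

-1.12

E[min(S,0)] = Σ min(s,0)·P(S=s)
 = (-3)·0.2 + (-2)·0.17 + (-1)·0.18 + 0·0.2 + 0·0.25
 = (-0.6) + (-0.34) + (-0.18) + 0 + 0
 = -1.12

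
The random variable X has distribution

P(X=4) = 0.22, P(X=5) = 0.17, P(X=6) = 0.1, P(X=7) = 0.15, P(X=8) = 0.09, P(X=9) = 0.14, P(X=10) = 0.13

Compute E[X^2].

E[X^2] = Σ x^2·P(X=x)
 = 16·0.22 + 25·0.17 + 36·0.1 + 49·0.15 + 64·0.09 + 81·0.14 + 100·0.13
 = 3.52 + 4.25 + 3.6 + 7.35 + 5.76 + 11.34 + 13
 = 48.82

48.82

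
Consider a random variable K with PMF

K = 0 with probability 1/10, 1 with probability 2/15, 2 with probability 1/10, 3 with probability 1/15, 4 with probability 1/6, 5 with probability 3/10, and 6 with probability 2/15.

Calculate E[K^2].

E[K^2] = Σ k^2·P(K=k)
 = 0·1/10 + 1·2/15 + 4·1/10 + 9·1/15 + 16·1/6 + 25·3/10 + 36·2/15
 = 0 + 2/15 + 2/5 + 3/5 + 8/3 + 15/2 + 24/5
 = 161/10

16.1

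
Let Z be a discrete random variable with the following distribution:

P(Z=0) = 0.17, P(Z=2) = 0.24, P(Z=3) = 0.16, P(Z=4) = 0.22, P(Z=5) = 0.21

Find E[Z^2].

11.17

E[Z^2] = Σ z^2·P(Z=z)
 = 0·0.17 + 4·0.24 + 9·0.16 + 16·0.22 + 25·0.21
 = 0 + 0.96 + 1.44 + 3.52 + 5.25
 = 11.17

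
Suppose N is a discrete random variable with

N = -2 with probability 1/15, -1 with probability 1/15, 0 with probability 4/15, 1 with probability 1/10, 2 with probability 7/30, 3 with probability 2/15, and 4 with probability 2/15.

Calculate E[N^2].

E[N^2] = Σ n^2·P(N=n)
 = 4·1/15 + 1·1/15 + 0·4/15 + 1·1/10 + 4·7/30 + 9·2/15 + 16·2/15
 = 4/15 + 1/15 + 0 + 1/10 + 14/15 + 6/5 + 32/15
 = 47/10

4.7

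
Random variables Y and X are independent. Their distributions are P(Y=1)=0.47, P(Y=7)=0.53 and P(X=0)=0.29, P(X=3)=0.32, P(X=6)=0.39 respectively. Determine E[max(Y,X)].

E[max(Y,X)] = Σ_y Σ_x max(y,x) · P(Y=y)P(X=x)
 = 1·0.1363 + 3·0.1504 + 6·0.1833 + 7·0.1537 + 7·0.1696 + 7·0.2067
 = 0.1363 + 0.4512 + 1.0998 + 1.0759 + 1.1872 + 1.4469
 = 5.3973

5.3973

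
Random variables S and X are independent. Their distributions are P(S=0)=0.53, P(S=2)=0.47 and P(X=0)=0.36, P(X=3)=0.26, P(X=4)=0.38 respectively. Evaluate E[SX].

2.162

E[SX] = Σ_s Σ_x sx · P(S=s)P(X=x)
 = 0·0.1908 + 0·0.1378 + 0·0.2014 + 0·0.1692 + 6·0.1222 + 8·0.1786
 = 0 + 0 + 0 + 0 + 0.7332 + 1.4288
 = 2.162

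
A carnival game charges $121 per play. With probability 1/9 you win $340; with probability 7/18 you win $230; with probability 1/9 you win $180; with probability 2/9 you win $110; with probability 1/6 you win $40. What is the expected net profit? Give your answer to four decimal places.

57.3333

E[payout] = 340·1/9 + 230·7/18 + 180·1/9 + 110·2/9 + 40·1/6
 = 340/9 + 805/9 + 20 + 220/9 + 20/3
 = 535/3
Net = 535/3 - 121 = 172/3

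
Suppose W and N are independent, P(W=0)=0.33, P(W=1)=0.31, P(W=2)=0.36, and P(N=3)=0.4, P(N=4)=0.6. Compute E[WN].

E[WN] = Σ_w Σ_n wn · P(W=w)P(N=n)
 = 0·0.132 + 0·0.198 + 3·0.124 + 4·0.186 + 6·0.144 + 8·0.216
 = 0 + 0 + 0.372 + 0.744 + 0.864 + 1.728
 = 3.708

3.708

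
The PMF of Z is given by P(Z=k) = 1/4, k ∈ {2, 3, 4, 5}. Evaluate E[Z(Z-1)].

E[Z(Z-1)] = Σ z(z-1)·P(Z=z)
 = 2·1/4 + 6·1/4 + 12·1/4 + 20·1/4
 = 1/2 + 3/2 + 3 + 5
 = 10

10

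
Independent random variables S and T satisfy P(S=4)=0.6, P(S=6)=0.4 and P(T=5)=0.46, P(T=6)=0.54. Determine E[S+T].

E[S+T] = Σ_s Σ_t (s+t) · P(S=s)P(T=t)
 = 9·0.276 + 10·0.324 + 11·0.184 + 12·0.216
 = 2.484 + 3.24 + 2.024 + 2.592
 = 10.34

10.34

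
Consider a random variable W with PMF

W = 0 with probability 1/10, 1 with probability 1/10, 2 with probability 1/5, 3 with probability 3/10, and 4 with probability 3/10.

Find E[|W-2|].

1.2

E[|W-2|] = Σ |w-2|·P(W=w)
 = 2·1/10 + 1·1/10 + 0·1/5 + 1·3/10 + 2·3/10
 = 1/5 + 1/10 + 0 + 3/10 + 3/5
 = 6/5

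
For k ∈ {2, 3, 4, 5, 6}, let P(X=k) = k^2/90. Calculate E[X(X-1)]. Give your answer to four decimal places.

E[X(X-1)] = Σ x(x-1)·P(X=x)
 = 2·2/45 + 6·1/10 + 12·8/45 + 20·5/18 + 30·2/5
 = 4/45 + 3/5 + 32/15 + 50/9 + 12
 = 917/45

20.3778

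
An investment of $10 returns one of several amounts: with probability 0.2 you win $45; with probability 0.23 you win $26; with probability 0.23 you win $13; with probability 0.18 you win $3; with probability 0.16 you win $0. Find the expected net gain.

E[payout] = 45·0.2 + 26·0.23 + 13·0.23 + 3·0.18 + 0·0.16
 = 9 + 5.98 + 2.99 + 0.54 + 0
 = 18.51
Net = 18.51 - 10 = 8.51

8.51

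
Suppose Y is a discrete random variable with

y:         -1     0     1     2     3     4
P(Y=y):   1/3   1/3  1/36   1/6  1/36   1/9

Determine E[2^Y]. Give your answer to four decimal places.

3.2222

E[2^Y] = Σ 2^y·P(Y=y)
 = 1/2·1/3 + 1·1/3 + 2·1/36 + 4·1/6 + 8·1/36 + 16·1/9
 = 1/6 + 1/3 + 1/18 + 2/3 + 2/9 + 16/9
 = 29/9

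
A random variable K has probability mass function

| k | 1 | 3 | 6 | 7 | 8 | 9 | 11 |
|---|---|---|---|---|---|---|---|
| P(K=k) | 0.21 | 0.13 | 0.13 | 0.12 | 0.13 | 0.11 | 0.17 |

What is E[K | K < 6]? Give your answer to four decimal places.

1.7647

P(K < 6) = 0.21 + 0.13 = 0.34.
E[K | K < 6] = [1·0.21 + 3·0.13] / 0.34
 = 0.6 / 0.34
 = 30/17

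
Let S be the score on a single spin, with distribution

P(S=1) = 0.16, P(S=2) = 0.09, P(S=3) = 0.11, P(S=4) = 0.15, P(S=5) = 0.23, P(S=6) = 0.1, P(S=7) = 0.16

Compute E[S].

4.14

E[S] = Σ s·P(S=s)
 = 1·0.16 + 2·0.09 + 3·0.11 + 4·0.15 + 5·0.23 + 6·0.1 + 7·0.16
 = 0.16 + 0.18 + 0.33 + 0.6 + 1.15 + 0.6 + 1.12
 = 4.14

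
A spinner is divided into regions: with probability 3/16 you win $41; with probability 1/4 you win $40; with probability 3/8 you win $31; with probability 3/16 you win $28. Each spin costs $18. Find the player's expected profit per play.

E[payout] = 41·3/16 + 40·1/4 + 31·3/8 + 28·3/16
 = 123/16 + 10 + 93/8 + 21/4
 = 553/16
Net = 553/16 - 18 = 265/16

16.5625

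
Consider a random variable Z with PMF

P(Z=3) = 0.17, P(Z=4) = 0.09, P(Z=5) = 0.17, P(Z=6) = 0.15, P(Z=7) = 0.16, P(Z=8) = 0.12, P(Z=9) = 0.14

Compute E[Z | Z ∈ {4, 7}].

P(Z ∈ {4, 7}) = 0.09 + 0.16 = 0.25.
E[Z | Z ∈ {4, 7}] = [4·0.09 + 7·0.16] / 0.25
 = 1.48 / 0.25
 = 148/25

5.92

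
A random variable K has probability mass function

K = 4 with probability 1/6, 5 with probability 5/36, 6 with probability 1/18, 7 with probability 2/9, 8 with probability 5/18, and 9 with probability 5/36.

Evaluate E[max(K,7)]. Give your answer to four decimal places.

7.5556

E[max(K,7)] = Σ max(k,7)·P(K=k)
 = 7·1/6 + 7·5/36 + 7·1/18 + 7·2/9 + 8·5/18 + 9·5/36
 = 7/6 + 35/36 + 7/18 + 14/9 + 20/9 + 5/4
 = 68/9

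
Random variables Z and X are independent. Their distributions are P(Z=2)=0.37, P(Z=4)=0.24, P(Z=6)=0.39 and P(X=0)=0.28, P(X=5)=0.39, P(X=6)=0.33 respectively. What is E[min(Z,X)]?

E[min(Z,X)] = Σ_z Σ_x min(z,x) · P(Z=z)P(X=x)
 = 0·0.1036 + 2·0.1443 + 2·0.1221 + 0·0.0672 + 4·0.0936 + 4·0.0792 + 0·0.1092 + 5·0.1521 + 6·0.1287
 = 0 + 0.2886 + 0.2442 + 0 + 0.3744 + 0.3168 + 0 + 0.7605 + 0.7722
 = 2.7567

2.7567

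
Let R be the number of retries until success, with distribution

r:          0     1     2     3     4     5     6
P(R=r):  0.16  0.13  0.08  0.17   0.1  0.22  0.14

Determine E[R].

3.14

E[R] = Σ r·P(R=r)
 = 0·0.16 + 1·0.13 + 2·0.08 + 3·0.17 + 4·0.1 + 5·0.22 + 6·0.14
 = 0 + 0.13 + 0.16 + 0.51 + 0.4 + 1.1 + 0.84
 = 3.14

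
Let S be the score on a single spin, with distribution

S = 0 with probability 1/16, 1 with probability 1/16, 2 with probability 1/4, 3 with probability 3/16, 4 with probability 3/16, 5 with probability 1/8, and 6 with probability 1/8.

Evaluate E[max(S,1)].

E[max(S,1)] = Σ max(s,1)·P(S=s)
 = 1·1/16 + 1·1/16 + 2·1/4 + 3·3/16 + 4·3/16 + 5·1/8 + 6·1/8
 = 1/16 + 1/16 + 1/2 + 9/16 + 3/4 + 5/8 + 3/4
 = 53/16

3.3125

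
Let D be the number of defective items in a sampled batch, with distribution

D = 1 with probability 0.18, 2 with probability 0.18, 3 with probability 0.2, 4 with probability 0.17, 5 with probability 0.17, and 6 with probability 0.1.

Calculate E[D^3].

E[D^3] = Σ d^3·P(D=d)
 = 1·0.18 + 8·0.18 + 27·0.2 + 64·0.17 + 125·0.17 + 216·0.1
 = 0.18 + 1.44 + 5.4 + 10.88 + 21.25 + 21.6
 = 60.75

60.75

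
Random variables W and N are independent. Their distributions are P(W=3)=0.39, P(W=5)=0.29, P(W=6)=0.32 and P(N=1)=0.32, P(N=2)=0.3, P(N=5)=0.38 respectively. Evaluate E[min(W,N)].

2.5236

E[min(W,N)] = Σ_w Σ_n min(w,n) · P(W=w)P(N=n)
 = 1·0.1248 + 2·0.117 + 3·0.1482 + 1·0.0928 + 2·0.087 + 5·0.1102 + 1·0.1024 + 2·0.096 + 5·0.1216
 = 0.1248 + 0.234 + 0.4446 + 0.0928 + 0.174 + 0.551 + 0.1024 + 0.192 + 0.608
 = 2.5236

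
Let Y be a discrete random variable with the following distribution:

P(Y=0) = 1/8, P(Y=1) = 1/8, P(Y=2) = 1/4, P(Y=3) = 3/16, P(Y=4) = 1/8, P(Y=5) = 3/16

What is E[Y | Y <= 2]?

1.25

P(Y <= 2) = 1/8 + 1/8 + 1/4 = 1/2.
E[Y | Y <= 2] = [0·1/8 + 1·1/8 + 2·1/4] / (1/2)
 = 5/8 / (1/2)
 = 5/4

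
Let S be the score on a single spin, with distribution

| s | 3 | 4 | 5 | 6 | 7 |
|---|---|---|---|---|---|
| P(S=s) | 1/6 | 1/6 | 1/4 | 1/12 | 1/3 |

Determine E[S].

E[S] = Σ s·P(S=s)
 = 3·1/6 + 4·1/6 + 5·1/4 + 6·1/12 + 7·1/3
 = 1/2 + 2/3 + 5/4 + 1/2 + 7/3
 = 21/4

5.25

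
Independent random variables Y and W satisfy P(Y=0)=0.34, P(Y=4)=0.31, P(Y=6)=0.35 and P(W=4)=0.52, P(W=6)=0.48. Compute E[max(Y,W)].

5.324

E[max(Y,W)] = Σ_y Σ_w max(y,w) · P(Y=y)P(W=w)
 = 4·0.1768 + 6·0.1632 + 4·0.1612 + 6·0.1488 + 6·0.182 + 6·0.168
 = 0.7072 + 0.9792 + 0.6448 + 0.8928 + 1.092 + 1.008
 = 5.324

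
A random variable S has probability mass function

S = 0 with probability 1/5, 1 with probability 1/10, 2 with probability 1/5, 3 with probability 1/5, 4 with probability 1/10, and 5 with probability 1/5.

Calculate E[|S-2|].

E[|S-2|] = Σ |s-2|·P(S=s)
 = 2·1/5 + 1·1/10 + 0·1/5 + 1·1/5 + 2·1/10 + 3·1/5
 = 2/5 + 1/10 + 0 + 1/5 + 1/5 + 3/5
 = 3/2

1.5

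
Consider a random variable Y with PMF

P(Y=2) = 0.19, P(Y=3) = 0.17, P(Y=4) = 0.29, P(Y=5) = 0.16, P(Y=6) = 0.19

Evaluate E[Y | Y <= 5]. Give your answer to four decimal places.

P(Y <= 5) = 0.19 + 0.17 + 0.29 + 0.16 = 0.81.
E[Y | Y <= 5] = [2·0.19 + 3·0.17 + 4·0.29 + 5·0.16] / 0.81
 = 2.85 / 0.81
 = 95/27

3.5185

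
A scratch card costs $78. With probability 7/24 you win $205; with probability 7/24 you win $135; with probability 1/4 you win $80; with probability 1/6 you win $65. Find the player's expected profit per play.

E[payout] = 205·7/24 + 135·7/24 + 80·1/4 + 65·1/6
 = 1435/24 + 315/8 + 20 + 65/6
 = 130
Net = 130 - 78 = 52

52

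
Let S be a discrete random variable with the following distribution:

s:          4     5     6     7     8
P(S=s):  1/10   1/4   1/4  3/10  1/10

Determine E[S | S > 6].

7.25

P(S > 6) = 3/10 + 1/10 = 2/5.
E[S | S > 6] = [7·3/10 + 8·1/10] / (2/5)
 = 29/10 / (2/5)
 = 29/4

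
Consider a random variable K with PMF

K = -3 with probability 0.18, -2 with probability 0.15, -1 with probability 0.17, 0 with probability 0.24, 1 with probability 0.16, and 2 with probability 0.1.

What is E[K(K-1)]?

E[K(K-1)] = Σ k(k-1)·P(K=k)
 = 12·0.18 + 6·0.15 + 2·0.17 + 0·0.24 + 0·0.16 + 2·0.1
 = 2.16 + 0.9 + 0.34 + 0 + 0 + 0.2
 = 3.6

3.6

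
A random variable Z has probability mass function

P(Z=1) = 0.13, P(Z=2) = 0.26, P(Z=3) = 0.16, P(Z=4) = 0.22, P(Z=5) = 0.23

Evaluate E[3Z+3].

E[3Z+3] = Σ (3z+3)·P(Z=z)
 = 6·0.13 + 9·0.26 + 12·0.16 + 15·0.22 + 18·0.23
 = 0.78 + 2.34 + 1.92 + 3.3 + 4.14
 = 12.48

12.48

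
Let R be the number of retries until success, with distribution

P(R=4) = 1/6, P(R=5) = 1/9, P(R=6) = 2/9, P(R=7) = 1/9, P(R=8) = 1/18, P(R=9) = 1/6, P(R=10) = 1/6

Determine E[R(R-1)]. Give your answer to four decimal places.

45.6667

E[R(R-1)] = Σ r(r-1)·P(R=r)
 = 12·1/6 + 20·1/9 + 30·2/9 + 42·1/9 + 56·1/18 + 72·1/6 + 90·1/6
 = 2 + 20/9 + 20/3 + 14/3 + 28/9 + 12 + 15
 = 137/3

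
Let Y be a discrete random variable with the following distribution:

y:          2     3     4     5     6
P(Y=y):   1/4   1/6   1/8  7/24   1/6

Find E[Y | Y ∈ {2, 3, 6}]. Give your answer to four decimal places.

P(Y ∈ {2, 3, 6}) = 1/4 + 1/6 + 1/6 = 7/12.
E[Y | Y ∈ {2, 3, 6}] = [2·1/4 + 3·1/6 + 6·1/6] / (7/12)
 = 2 / (7/12)
 = 24/7

3.4286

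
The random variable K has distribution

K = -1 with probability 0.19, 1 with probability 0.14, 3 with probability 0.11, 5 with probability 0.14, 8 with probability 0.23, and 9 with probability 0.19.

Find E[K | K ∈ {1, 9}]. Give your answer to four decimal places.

5.6061

P(K ∈ {1, 9}) = 0.14 + 0.19 = 0.33.
E[K | K ∈ {1, 9}] = [1·0.14 + 9·0.19] / 0.33
 = 1.85 / 0.33
 = 185/33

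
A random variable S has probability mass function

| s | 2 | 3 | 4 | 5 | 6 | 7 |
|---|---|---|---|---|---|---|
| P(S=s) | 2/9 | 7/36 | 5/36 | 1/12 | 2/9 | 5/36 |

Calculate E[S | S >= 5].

6.125

P(S >= 5) = 1/12 + 2/9 + 5/36 = 4/9.
E[S | S >= 5] = [5·1/12 + 6·2/9 + 7·5/36] / (4/9)
 = 49/18 / (4/9)
 = 49/8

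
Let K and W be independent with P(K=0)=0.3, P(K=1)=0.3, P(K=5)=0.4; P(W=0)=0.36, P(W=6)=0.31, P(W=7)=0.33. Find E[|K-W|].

3.526

E[|K-W|] = Σ_k Σ_w |k-w| · P(K=k)P(W=w)
 = 0·0.108 + 6·0.093 + 7·0.099 + 1·0.108 + 5·0.093 + 6·0.099 + 5·0.144 + 1·0.124 + 2·0.132
 = 0 + 0.558 + 0.693 + 0.108 + 0.465 + 0.594 + 0.72 + 0.124 + 0.264
 = 3.526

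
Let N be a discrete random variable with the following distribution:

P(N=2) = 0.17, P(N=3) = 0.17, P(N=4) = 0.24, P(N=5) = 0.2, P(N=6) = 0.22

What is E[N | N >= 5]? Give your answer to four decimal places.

5.5238

P(N >= 5) = 0.2 + 0.22 = 0.42.
E[N | N >= 5] = [5·0.2 + 6·0.22] / 0.42
 = 2.32 / 0.42
 = 116/21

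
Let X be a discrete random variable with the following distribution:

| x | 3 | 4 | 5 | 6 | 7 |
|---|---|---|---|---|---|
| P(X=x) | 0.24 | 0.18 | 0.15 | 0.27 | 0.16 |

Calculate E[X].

4.93

E[X] = Σ x·P(X=x)
 = 3·0.24 + 4·0.18 + 5·0.15 + 6·0.27 + 7·0.16
 = 0.72 + 0.72 + 0.75 + 1.62 + 1.12
 = 4.93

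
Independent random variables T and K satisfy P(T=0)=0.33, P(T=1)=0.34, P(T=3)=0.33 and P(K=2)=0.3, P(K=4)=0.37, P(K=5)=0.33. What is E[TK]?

E[TK] = Σ_t Σ_k tk · P(T=t)P(K=k)
 = 0·0.099 + 0·0.1221 + 0·0.1089 + 2·0.102 + 4·0.1258 + 5·0.1122 + 6·0.099 + 12·0.1221 + 15·0.1089
 = 0 + 0 + 0 + 0.204 + 0.5032 + 0.561 + 0.594 + 1.4652 + 1.6335
 = 4.9609

4.9609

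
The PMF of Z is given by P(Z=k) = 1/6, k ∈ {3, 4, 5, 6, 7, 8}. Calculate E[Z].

E[Z] = Σ z·P(Z=z)
 = 3·1/6 + 4·1/6 + 5·1/6 + 6·1/6 + 7·1/6 + 8·1/6
 = 1/2 + 2/3 + 5/6 + 1 + 7/6 + 4/3
 = 11/2

5.5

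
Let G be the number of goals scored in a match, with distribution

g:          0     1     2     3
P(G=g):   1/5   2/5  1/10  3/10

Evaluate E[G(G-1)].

E[G(G-1)] = Σ g(g-1)·P(G=g)
 = 0·1/5 + 0·2/5 + 2·1/10 + 6·3/10
 = 0 + 0 + 1/5 + 9/5
 = 2

2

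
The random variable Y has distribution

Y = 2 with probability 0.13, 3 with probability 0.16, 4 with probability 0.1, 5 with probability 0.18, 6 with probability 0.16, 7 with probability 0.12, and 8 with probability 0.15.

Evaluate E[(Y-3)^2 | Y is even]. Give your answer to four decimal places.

P(Y is even) = 0.13 + 0.1 + 0.16 + 0.15 = 0.54.
E[(Y-3)^2 | Y is even] = [1·0.13 + 1·0.1 + 9·0.16 + 25·0.15] / 0.54
 = 5.42 / 0.54
 = 271/27

10.0370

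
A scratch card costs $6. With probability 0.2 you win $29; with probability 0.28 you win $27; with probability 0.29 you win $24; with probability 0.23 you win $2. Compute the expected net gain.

14.78

E[payout] = 29·0.2 + 27·0.28 + 24·0.29 + 2·0.23
 = 5.8 + 7.56 + 6.96 + 0.46
 = 20.78
Net = 20.78 - 6 = 14.78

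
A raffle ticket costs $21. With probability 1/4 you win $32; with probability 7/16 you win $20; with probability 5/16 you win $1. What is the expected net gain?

-3.9375

E[payout] = 32·1/4 + 20·7/16 + 1·5/16
 = 8 + 35/4 + 5/16
 = 273/16
Net = 273/16 - 21 = -63/16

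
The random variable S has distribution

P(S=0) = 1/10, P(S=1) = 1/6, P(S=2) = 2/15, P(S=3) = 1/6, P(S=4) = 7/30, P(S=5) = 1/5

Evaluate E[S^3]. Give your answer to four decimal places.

E[S^3] = Σ s^3·P(S=s)
 = 0·1/10 + 1·1/6 + 8·2/15 + 27·1/6 + 64·7/30 + 125·1/5
 = 0 + 1/6 + 16/15 + 9/2 + 224/15 + 25
 = 137/3

45.6667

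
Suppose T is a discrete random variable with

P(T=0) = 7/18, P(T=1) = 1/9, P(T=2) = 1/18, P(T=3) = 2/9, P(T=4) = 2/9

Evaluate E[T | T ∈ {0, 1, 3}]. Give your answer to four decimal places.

1.0769

P(T ∈ {0, 1, 3}) = 7/18 + 1/9 + 2/9 = 13/18.
E[T | T ∈ {0, 1, 3}] = [0·7/18 + 1·1/9 + 3·2/9] / (13/18)
 = 7/9 / (13/18)
 = 14/13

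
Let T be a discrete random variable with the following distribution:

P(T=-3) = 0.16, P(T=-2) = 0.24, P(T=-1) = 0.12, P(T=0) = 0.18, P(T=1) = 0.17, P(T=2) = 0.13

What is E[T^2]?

E[T^2] = Σ t^2·P(T=t)
 = 9·0.16 + 4·0.24 + 1·0.12 + 0·0.18 + 1·0.17 + 4·0.13
 = 1.44 + 0.96 + 0.12 + 0 + 0.17 + 0.52
 = 3.21

3.21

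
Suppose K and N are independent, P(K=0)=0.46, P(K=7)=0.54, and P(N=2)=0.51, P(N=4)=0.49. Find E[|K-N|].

3.5416

E[|K-N|] = Σ_k Σ_n |k-n| · P(K=k)P(N=n)
 = 2·0.2346 + 4·0.2254 + 5·0.2754 + 3·0.2646
 = 0.4692 + 0.9016 + 1.377 + 0.7938
 = 3.5416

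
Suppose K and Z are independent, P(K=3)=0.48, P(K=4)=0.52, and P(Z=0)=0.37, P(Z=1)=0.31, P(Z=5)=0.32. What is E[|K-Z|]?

2.5572

E[|K-Z|] = Σ_k Σ_z |k-z| · P(K=k)P(Z=z)
 = 3·0.1776 + 2·0.1488 + 2·0.1536 + 4·0.1924 + 3·0.1612 + 1·0.1664
 = 0.5328 + 0.2976 + 0.3072 + 0.7696 + 0.4836 + 0.1664
 = 2.5572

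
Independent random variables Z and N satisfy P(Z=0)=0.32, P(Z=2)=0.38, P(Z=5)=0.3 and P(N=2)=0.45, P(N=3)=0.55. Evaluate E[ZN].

5.763

E[ZN] = Σ_z Σ_n zn · P(Z=z)P(N=n)
 = 0·0.144 + 0·0.176 + 4·0.171 + 6·0.209 + 10·0.135 + 15·0.165
 = 0 + 0 + 0.684 + 1.254 + 1.35 + 2.475
 = 5.763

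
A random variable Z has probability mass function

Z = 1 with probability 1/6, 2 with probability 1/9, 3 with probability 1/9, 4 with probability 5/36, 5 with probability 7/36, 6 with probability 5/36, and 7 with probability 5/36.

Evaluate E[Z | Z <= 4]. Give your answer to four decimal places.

P(Z <= 4) = 1/6 + 1/9 + 1/9 + 5/36 = 19/36.
E[Z | Z <= 4] = [1·1/6 + 2·1/9 + 3·1/9 + 4·5/36] / (19/36)
 = 23/18 / (19/36)
 = 46/19

2.4211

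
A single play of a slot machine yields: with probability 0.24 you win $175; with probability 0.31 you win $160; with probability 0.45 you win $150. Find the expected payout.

159.1

E[payout] = 175·0.24 + 160·0.31 + 150·0.45
 = 42 + 49.6 + 67.5
 = 159.1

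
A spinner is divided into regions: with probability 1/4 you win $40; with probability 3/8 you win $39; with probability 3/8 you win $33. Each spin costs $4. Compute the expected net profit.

33

E[payout] = 40·1/4 + 39·3/8 + 33·3/8
 = 10 + 117/8 + 99/8
 = 37
Net = 37 - 4 = 33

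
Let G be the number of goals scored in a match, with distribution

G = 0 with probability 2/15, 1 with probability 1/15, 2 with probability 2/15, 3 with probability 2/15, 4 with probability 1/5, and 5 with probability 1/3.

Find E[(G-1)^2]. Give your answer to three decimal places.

7.933

E[(G-1)^2] = Σ (g-1)^2·P(G=g)
 = 1·2/15 + 0·1/15 + 1·2/15 + 4·2/15 + 9·1/5 + 16·1/3
 = 2/15 + 0 + 2/15 + 8/15 + 9/5 + 16/3
 = 119/15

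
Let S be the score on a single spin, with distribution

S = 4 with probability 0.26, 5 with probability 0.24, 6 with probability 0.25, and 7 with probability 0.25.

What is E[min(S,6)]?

5.24

E[min(S,6)] = Σ min(s,6)·P(S=s)
 = 4·0.26 + 5·0.24 + 6·0.25 + 6·0.25
 = 1.04 + 1.2 + 1.5 + 1.5
 = 5.24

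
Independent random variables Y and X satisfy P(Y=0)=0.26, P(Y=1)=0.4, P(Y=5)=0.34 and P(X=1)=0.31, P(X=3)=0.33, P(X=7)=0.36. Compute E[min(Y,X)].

E[min(Y,X)] = Σ_y Σ_x min(y,x) · P(Y=y)P(X=x)
 = 0·0.0806 + 0·0.0858 + 0·0.0936 + 1·0.124 + 1·0.132 + 1·0.144 + 1·0.1054 + 3·0.1122 + 5·0.1224
 = 0 + 0 + 0 + 0.124 + 0.132 + 0.144 + 0.1054 + 0.3366 + 0.612
 = 1.454

1.454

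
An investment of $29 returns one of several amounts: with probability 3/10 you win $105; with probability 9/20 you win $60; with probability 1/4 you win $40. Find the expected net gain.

39.5

E[payout] = 105·3/10 + 60·9/20 + 40·1/4
 = 63/2 + 27 + 10
 = 137/2
Net = 137/2 - 29 = 79/2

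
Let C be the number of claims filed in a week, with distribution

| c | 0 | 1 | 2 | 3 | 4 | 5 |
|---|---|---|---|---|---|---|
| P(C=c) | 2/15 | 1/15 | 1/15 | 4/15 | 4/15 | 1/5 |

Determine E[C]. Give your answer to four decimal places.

E[C] = Σ c·P(C=c)
 = 0·2/15 + 1·1/15 + 2·1/15 + 3·4/15 + 4·4/15 + 5·1/5
 = 0 + 1/15 + 2/15 + 4/5 + 16/15 + 1
 = 46/15

3.0667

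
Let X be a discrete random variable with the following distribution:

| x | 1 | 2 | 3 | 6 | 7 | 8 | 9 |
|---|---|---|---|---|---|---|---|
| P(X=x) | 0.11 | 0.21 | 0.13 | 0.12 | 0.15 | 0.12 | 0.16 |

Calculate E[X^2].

34.43

E[X^2] = Σ x^2·P(X=x)
 = 1·0.11 + 4·0.21 + 9·0.13 + 36·0.12 + 49·0.15 + 64·0.12 + 81·0.16
 = 0.11 + 0.84 + 1.17 + 4.32 + 7.35 + 7.68 + 12.96
 = 34.43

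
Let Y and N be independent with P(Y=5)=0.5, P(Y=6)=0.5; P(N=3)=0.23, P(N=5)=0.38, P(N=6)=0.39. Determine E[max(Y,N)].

5.695

E[max(Y,N)] = Σ_y Σ_n max(y,n) · P(Y=y)P(N=n)
 = 5·0.115 + 5·0.19 + 6·0.195 + 6·0.115 + 6·0.19 + 6·0.195
 = 0.575 + 0.95 + 1.17 + 0.69 + 1.14 + 1.17
 = 5.695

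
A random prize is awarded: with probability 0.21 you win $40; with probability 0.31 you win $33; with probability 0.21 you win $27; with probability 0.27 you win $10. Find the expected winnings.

27

E[payout] = 40·0.21 + 33·0.31 + 27·0.21 + 10·0.27
 = 8.4 + 10.23 + 5.67 + 2.7
 = 27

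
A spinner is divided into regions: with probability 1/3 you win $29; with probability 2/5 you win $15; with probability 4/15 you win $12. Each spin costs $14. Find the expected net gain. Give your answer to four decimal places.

4.8667

E[payout] = 29·1/3 + 15·2/5 + 12·4/15
 = 29/3 + 6 + 16/5
 = 283/15
Net = 283/15 - 14 = 73/15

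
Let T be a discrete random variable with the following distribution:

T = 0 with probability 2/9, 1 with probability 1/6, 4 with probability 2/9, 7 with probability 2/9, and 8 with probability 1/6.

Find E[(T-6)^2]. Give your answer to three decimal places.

13.944

E[(T-6)^2] = Σ (t-6)^2·P(T=t)
 = 36·2/9 + 25·1/6 + 4·2/9 + 1·2/9 + 4·1/6
 = 8 + 25/6 + 8/9 + 2/9 + 2/3
 = 251/18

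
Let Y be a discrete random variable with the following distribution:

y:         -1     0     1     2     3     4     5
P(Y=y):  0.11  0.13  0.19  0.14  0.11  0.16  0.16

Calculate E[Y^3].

E[Y^3] = Σ y^3·P(Y=y)
 = (-1)·0.11 + 0·0.13 + 1·0.19 + 8·0.14 + 27·0.11 + 64·0.16 + 125·0.16
 = (-0.11) + 0 + 0.19 + 1.12 + 2.97 + 10.24 + 20
 = 34.41

34.41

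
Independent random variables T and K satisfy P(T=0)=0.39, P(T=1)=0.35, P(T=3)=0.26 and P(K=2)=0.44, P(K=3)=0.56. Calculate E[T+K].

E[T+K] = Σ_t Σ_k (t+k) · P(T=t)P(K=k)
 = 2·0.1716 + 3·0.2184 + 3·0.154 + 4·0.196 + 5·0.1144 + 6·0.1456
 = 0.3432 + 0.6552 + 0.462 + 0.784 + 0.572 + 0.8736
 = 3.69

3.69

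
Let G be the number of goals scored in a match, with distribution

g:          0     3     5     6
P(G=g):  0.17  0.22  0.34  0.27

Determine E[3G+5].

16.94

E[3G+5] = Σ (3g+5)·P(G=g)
 = 5·0.17 + 14·0.22 + 20·0.34 + 23·0.27
 = 0.85 + 3.08 + 6.8 + 6.21
 = 16.94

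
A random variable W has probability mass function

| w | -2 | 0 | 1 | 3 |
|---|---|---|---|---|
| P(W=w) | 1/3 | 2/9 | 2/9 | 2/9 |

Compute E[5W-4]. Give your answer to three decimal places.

-2.889

E[5W-4] = Σ (5w-4)·P(W=w)
 = (-14)·1/3 + (-4)·2/9 + 1·2/9 + 11·2/9
 = (-14/3) + (-8/9) + 2/9 + 22/9
 = -26/9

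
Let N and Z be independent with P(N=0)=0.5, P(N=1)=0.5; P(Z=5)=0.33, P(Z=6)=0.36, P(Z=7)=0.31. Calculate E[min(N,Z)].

E[min(N,Z)] = Σ_n Σ_z min(n,z) · P(N=n)P(Z=z)
 = 0·0.165 + 0·0.18 + 0·0.155 + 1·0.165 + 1·0.18 + 1·0.155
 = 0 + 0 + 0 + 0.165 + 0.18 + 0.155
 = 0.5

0.5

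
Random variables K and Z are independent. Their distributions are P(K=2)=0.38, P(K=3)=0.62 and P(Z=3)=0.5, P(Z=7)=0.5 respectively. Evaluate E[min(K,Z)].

2.62

E[min(K,Z)] = Σ_k Σ_z min(k,z) · P(K=k)P(Z=z)
 = 2·0.19 + 2·0.19 + 3·0.31 + 3·0.31
 = 0.38 + 0.38 + 0.93 + 0.93
 = 2.62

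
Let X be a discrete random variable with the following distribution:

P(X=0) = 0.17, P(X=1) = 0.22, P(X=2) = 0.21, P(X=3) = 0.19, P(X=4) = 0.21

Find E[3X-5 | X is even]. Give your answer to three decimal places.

P(X is even) = 0.17 + 0.21 + 0.21 = 0.59.
E[3X-5 | X is even] = [(-5)·0.17 + 1·0.21 + 7·0.21] / 0.59
 = 0.83 / 0.59
 = 83/59

1.407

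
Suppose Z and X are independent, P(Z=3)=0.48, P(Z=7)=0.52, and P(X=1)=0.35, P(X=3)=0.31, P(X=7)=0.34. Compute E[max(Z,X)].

5.7328

E[max(Z,X)] = Σ_z Σ_x max(z,x) · P(Z=z)P(X=x)
 = 3·0.168 + 3·0.1488 + 7·0.1632 + 7·0.182 + 7·0.1612 + 7·0.1768
 = 0.504 + 0.4464 + 1.1424 + 1.274 + 1.1284 + 1.2376
 = 5.7328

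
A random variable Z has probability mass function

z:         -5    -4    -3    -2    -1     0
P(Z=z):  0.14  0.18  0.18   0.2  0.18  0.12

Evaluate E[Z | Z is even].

P(Z is even) = 0.18 + 0.2 + 0.12 = 0.5.
E[Z | Z is even] = [(-4)·0.18 + (-2)·0.2 + 0·0.12] / 0.5
 = -1.12 / 0.5
 = -56/25

-2.24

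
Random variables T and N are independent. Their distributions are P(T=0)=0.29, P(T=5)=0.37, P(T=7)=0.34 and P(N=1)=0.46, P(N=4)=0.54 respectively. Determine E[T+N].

6.85

E[T+N] = Σ_t Σ_n (t+n) · P(T=t)P(N=n)
 = 1·0.1334 + 4·0.1566 + 6·0.1702 + 9·0.1998 + 8·0.1564 + 11·0.1836
 = 0.1334 + 0.6264 + 1.0212 + 1.7982 + 1.2512 + 2.0196
 = 6.85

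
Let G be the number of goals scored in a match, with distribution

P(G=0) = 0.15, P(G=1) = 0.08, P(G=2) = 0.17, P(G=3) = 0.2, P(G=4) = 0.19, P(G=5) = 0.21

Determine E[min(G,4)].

E[min(G,4)] = Σ min(g,4)·P(G=g)
 = 0·0.15 + 1·0.08 + 2·0.17 + 3·0.2 + 4·0.19 + 4·0.21
 = 0 + 0.08 + 0.34 + 0.6 + 0.76 + 0.84
 = 2.62

2.62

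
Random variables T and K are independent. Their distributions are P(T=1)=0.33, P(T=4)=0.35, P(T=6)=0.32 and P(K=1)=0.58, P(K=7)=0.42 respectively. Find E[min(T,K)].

E[min(T,K)] = Σ_t Σ_k min(t,k) · P(T=t)P(K=k)
 = 1·0.1914 + 1·0.1386 + 1·0.203 + 4·0.147 + 1·0.1856 + 6·0.1344
 = 0.1914 + 0.1386 + 0.203 + 0.588 + 0.1856 + 0.8064
 = 2.113

2.113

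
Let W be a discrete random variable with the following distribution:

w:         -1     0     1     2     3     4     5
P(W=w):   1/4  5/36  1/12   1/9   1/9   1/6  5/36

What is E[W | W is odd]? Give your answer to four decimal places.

P(W is odd) = 1/4 + 1/12 + 1/9 + 5/36 = 7/12.
E[W | W is odd] = [(-1)·1/4 + 1·1/12 + 3·1/9 + 5·5/36] / (7/12)
 = 31/36 / (7/12)
 = 31/21

1.4762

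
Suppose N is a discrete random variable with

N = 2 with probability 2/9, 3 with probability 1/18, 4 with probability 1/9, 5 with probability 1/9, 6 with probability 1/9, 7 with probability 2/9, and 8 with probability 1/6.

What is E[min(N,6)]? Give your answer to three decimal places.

4.611

E[min(N,6)] = Σ min(n,6)·P(N=n)
 = 2·2/9 + 3·1/18 + 4·1/9 + 5·1/9 + 6·1/9 + 6·2/9 + 6·1/6
 = 4/9 + 1/6 + 4/9 + 5/9 + 2/3 + 4/3 + 1
 = 83/18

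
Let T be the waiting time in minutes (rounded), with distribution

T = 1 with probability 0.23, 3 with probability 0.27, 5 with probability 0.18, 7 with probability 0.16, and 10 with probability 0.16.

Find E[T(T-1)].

E[T(T-1)] = Σ t(t-1)·P(T=t)
 = 0·0.23 + 6·0.27 + 20·0.18 + 42·0.16 + 90·0.16
 = 0 + 1.62 + 3.6 + 6.72 + 14.4
 = 26.34

26.34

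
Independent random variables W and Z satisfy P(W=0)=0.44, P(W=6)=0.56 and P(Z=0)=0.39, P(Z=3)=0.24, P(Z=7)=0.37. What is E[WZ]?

E[WZ] = Σ_w Σ_z wz · P(W=w)P(Z=z)
 = 0·0.1716 + 0·0.1056 + 0·0.1628 + 0·0.2184 + 18·0.1344 + 42·0.2072
 = 0 + 0 + 0 + 0 + 2.4192 + 8.7024
 = 11.1216

11.1216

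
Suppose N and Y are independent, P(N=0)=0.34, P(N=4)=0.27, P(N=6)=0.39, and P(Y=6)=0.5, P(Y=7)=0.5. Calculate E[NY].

22.23

E[NY] = Σ_n Σ_y ny · P(N=n)P(Y=y)
 = 0·0.17 + 0·0.17 + 24·0.135 + 28·0.135 + 36·0.195 + 42·0.195
 = 0 + 0 + 3.24 + 3.78 + 7.02 + 8.19
 = 22.23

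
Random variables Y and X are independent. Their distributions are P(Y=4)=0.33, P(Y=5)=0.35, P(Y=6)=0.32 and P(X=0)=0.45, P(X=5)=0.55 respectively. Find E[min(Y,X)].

E[min(Y,X)] = Σ_y Σ_x min(y,x) · P(Y=y)P(X=x)
 = 0·0.1485 + 4·0.1815 + 0·0.1575 + 5·0.1925 + 0·0.144 + 5·0.176
 = 0 + 0.726 + 0 + 0.9625 + 0 + 0.88
 = 2.5685

2.5685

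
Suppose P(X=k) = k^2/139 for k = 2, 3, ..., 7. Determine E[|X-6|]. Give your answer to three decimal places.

1.072

E[|X-6|] = Σ |x-6|·P(X=x)
 = 4·4/139 + 3·9/139 + 2·16/139 + 1·25/139 + 0·36/139 + 1·49/139
 = 16/139 + 27/139 + 32/139 + 25/139 + 0 + 49/139
 = 149/139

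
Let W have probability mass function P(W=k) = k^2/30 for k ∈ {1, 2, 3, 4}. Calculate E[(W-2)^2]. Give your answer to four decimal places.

2.4667

E[(W-2)^2] = Σ (w-2)^2·P(W=w)
 = 1·1/30 + 0·2/15 + 1·3/10 + 4·8/15
 = 1/30 + 0 + 3/10 + 32/15
 = 37/15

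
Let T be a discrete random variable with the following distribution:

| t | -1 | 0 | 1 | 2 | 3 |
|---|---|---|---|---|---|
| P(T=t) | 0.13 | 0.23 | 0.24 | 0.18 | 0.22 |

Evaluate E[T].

E[T] = Σ t·P(T=t)
 = (-1)·0.13 + 0·0.23 + 1·0.24 + 2·0.18 + 3·0.22
 = (-0.13) + 0 + 0.24 + 0.36 + 0.66
 = 1.13

1.13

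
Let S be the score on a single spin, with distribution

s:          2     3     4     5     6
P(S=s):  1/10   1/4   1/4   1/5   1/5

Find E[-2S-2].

E[-2S-2] = Σ (-2s-2)·P(S=s)
 = (-6)·1/10 + (-8)·1/4 + (-10)·1/4 + (-12)·1/5 + (-14)·1/5
 = (-3/5) + (-2) + (-5/2) + (-12/5) + (-14/5)
 = -103/10

-10.3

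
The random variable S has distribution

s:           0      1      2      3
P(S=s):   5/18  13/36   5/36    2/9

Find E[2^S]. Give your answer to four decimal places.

3.3333

E[2^S] = Σ 2^s·P(S=s)
 = 1·5/18 + 2·13/36 + 4·5/36 + 8·2/9
 = 5/18 + 13/18 + 5/9 + 16/9
 = 10/3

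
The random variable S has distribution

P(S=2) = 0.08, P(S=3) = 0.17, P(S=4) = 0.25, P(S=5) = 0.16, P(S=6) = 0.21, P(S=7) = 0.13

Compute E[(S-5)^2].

2.38

E[(S-5)^2] = Σ (s-5)^2·P(S=s)
 = 9·0.08 + 4·0.17 + 1·0.25 + 0·0.16 + 1·0.21 + 4·0.13
 = 0.72 + 0.68 + 0.25 + 0 + 0.21 + 0.52
 = 2.38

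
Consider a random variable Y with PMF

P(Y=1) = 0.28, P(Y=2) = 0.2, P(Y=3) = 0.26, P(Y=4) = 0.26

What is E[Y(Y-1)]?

5.08

E[Y(Y-1)] = Σ y(y-1)·P(Y=y)
 = 0·0.28 + 2·0.2 + 6·0.26 + 12·0.26
 = 0 + 0.4 + 1.56 + 3.12
 = 5.08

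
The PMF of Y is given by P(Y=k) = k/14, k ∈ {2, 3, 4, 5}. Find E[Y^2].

E[Y^2] = Σ y^2·P(Y=y)
 = 4·1/7 + 9·3/14 + 16·2/7 + 25·5/14
 = 4/7 + 27/14 + 32/7 + 125/14
 = 16

16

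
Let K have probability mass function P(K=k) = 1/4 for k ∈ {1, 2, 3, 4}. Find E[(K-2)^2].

1.5

E[(K-2)^2] = Σ (k-2)^2·P(K=k)
 = 1·1/4 + 0·1/4 + 1·1/4 + 4·1/4
 = 1/4 + 0 + 1/4 + 1
 = 3/2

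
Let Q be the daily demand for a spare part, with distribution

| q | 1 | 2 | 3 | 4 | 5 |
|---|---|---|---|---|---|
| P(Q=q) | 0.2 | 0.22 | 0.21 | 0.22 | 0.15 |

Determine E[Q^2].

E[Q^2] = Σ q^2·P(Q=q)
 = 1·0.2 + 4·0.22 + 9·0.21 + 16·0.22 + 25·0.15
 = 0.2 + 0.88 + 1.89 + 3.52 + 3.75
 = 10.24

10.24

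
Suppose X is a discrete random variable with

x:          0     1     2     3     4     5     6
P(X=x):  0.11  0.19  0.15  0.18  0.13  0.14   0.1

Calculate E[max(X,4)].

4.34

E[max(X,4)] = Σ max(x,4)·P(X=x)
 = 4·0.11 + 4·0.19 + 4·0.15 + 4·0.18 + 4·0.13 + 5·0.14 + 6·0.1
 = 0.44 + 0.76 + 0.6 + 0.72 + 0.52 + 0.7 + 0.6
 = 4.34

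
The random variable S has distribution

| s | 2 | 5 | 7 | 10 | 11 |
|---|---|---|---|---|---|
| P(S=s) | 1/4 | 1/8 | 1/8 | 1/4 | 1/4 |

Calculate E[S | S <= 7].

4

P(S <= 7) = 1/4 + 1/8 + 1/8 = 1/2.
E[S | S <= 7] = [2·1/4 + 5·1/8 + 7·1/8] / (1/2)
 = 2 / (1/2)
 = 4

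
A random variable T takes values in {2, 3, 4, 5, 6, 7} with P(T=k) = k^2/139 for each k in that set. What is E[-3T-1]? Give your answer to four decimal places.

E[-3T-1] = Σ (-3t-1)·P(T=t)
 = (-7)·4/139 + (-10)·9/139 + (-13)·16/139 + (-16)·25/139 + (-19)·36/139 + (-22)·49/139
 = (-28/139) + (-90/139) + (-208/139) + (-400/139) + (-684/139) + (-1078/139)
 = -2488/139

-17.8993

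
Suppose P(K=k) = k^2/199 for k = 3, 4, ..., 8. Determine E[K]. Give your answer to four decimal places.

E[K] = Σ k·P(K=k)
 = 3·9/199 + 4·16/199 + 5·25/199 + 6·36/199 + 7·49/199 + 8·64/199
 = 27/199 + 64/199 + 125/199 + 216/199 + 343/199 + 512/199
 = 1287/199

6.4673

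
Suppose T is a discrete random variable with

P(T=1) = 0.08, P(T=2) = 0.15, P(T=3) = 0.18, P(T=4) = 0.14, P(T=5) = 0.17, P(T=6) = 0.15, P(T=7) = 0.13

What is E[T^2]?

E[T^2] = Σ t^2·P(T=t)
 = 1·0.08 + 4·0.15 + 9·0.18 + 16·0.14 + 25·0.17 + 36·0.15 + 49·0.13
 = 0.08 + 0.6 + 1.62 + 2.24 + 4.25 + 5.4 + 6.37
 = 20.56

20.56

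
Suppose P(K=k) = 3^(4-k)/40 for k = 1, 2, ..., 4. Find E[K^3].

E[K^3] = Σ k^3·P(K=k)
 = 1·27/40 + 8·9/40 + 27·3/40 + 64·1/40
 = 27/40 + 9/5 + 81/40 + 8/5
 = 61/10

6.1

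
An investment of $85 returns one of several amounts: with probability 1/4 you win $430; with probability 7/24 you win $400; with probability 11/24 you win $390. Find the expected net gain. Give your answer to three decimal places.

317.917

E[payout] = 430·1/4 + 400·7/24 + 390·11/24
 = 215/2 + 350/3 + 715/4
 = 4835/12
Net = 4835/12 - 85 = 3815/12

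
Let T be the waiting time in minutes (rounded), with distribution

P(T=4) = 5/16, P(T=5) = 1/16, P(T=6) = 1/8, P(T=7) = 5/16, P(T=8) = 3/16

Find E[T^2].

E[T^2] = Σ t^2·P(T=t)
 = 16·5/16 + 25·1/16 + 36·1/8 + 49·5/16 + 64·3/16
 = 5 + 25/16 + 9/2 + 245/16 + 12
 = 307/8

38.375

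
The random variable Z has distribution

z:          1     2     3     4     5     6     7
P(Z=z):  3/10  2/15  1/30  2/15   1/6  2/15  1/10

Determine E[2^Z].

E[2^Z] = Σ 2^z·P(Z=z)
 = 2·3/10 + 4·2/15 + 8·1/30 + 16·2/15 + 32·1/6 + 64·2/15 + 128·1/10
 = 3/5 + 8/15 + 4/15 + 32/15 + 16/3 + 128/15 + 64/5
 = 151/5

30.2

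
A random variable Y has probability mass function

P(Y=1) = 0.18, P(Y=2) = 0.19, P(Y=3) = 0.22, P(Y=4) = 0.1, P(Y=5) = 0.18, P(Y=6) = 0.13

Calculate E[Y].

E[Y] = Σ y·P(Y=y)
 = 1·0.18 + 2·0.19 + 3·0.22 + 4·0.1 + 5·0.18 + 6·0.13
 = 0.18 + 0.38 + 0.66 + 0.4 + 0.9 + 0.78
 = 3.3

3.3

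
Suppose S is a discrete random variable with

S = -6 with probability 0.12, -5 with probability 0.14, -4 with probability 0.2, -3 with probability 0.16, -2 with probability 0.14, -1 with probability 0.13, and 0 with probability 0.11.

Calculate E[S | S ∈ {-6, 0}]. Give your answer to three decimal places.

P(S ∈ {-6, 0}) = 0.12 + 0.11 = 0.23.
E[S | S ∈ {-6, 0}] = [(-6)·0.12 + 0·0.11] / 0.23
 = -0.72 / 0.23
 = -72/23

-3.130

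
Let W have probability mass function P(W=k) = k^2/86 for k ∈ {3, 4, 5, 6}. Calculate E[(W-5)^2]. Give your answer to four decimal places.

E[(W-5)^2] = Σ (w-5)^2·P(W=w)
 = 4·9/86 + 1·8/43 + 0·25/86 + 1·18/43
 = 18/43 + 8/43 + 0 + 18/43
 = 44/43

1.0233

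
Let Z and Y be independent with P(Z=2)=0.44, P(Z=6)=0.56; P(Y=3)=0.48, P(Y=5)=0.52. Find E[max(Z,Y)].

5.1376

E[max(Z,Y)] = Σ_z Σ_y max(z,y) · P(Z=z)P(Y=y)
 = 3·0.2112 + 5·0.2288 + 6·0.2688 + 6·0.2912
 = 0.6336 + 1.144 + 1.6128 + 1.7472
 = 5.1376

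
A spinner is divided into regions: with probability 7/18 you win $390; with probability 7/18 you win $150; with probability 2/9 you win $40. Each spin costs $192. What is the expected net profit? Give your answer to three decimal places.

26.889

E[payout] = 390·7/18 + 150·7/18 + 40·2/9
 = 455/3 + 175/3 + 80/9
 = 1970/9
Net = 1970/9 - 192 = 242/9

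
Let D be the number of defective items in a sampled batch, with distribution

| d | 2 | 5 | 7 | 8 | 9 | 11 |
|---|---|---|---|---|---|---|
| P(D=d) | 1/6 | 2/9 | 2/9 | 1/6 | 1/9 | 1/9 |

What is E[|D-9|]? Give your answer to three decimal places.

2.889

E[|D-9|] = Σ |d-9|·P(D=d)
 = 7·1/6 + 4·2/9 + 2·2/9 + 1·1/6 + 0·1/9 + 2·1/9
 = 7/6 + 8/9 + 4/9 + 1/6 + 0 + 2/9
 = 26/9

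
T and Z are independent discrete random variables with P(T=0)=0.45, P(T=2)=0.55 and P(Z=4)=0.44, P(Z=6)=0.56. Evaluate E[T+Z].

6.22

E[T+Z] = Σ_t Σ_z (t+z) · P(T=t)P(Z=z)
 = 4·0.198 + 6·0.252 + 6·0.242 + 8·0.308
 = 0.792 + 1.512 + 1.452 + 2.464
 = 6.22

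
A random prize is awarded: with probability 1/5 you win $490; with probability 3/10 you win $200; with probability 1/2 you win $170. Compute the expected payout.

E[payout] = 490·1/5 + 200·3/10 + 170·1/2
 = 98 + 60 + 85
 = 243

243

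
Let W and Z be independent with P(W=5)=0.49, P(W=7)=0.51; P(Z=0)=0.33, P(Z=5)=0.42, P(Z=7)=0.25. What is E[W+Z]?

E[W+Z] = Σ_w Σ_z (w+z) · P(W=w)P(Z=z)
 = 5·0.1617 + 10·0.2058 + 12·0.1225 + 7·0.1683 + 12·0.2142 + 14·0.1275
 = 0.8085 + 2.058 + 1.47 + 1.1781 + 2.5704 + 1.785
 = 9.87

9.87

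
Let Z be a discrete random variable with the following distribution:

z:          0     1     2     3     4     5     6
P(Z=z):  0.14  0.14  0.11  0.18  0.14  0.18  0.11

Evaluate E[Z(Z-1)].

9.88

E[Z(Z-1)] = Σ z(z-1)·P(Z=z)
 = 0·0.14 + 0·0.14 + 2·0.11 + 6·0.18 + 12·0.14 + 20·0.18 + 30·0.11
 = 0 + 0 + 0.22 + 1.08 + 1.68 + 3.6 + 3.3
 = 9.88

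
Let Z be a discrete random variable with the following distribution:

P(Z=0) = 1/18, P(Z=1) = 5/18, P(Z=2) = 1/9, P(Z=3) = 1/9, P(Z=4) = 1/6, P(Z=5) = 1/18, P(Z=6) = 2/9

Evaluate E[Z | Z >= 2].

P(Z >= 2) = 1/9 + 1/9 + 1/6 + 1/18 + 2/9 = 2/3.
E[Z | Z >= 2] = [2·1/9 + 3·1/9 + 4·1/6 + 5·1/18 + 6·2/9] / (2/3)
 = 17/6 / (2/3)
 = 17/4

4.25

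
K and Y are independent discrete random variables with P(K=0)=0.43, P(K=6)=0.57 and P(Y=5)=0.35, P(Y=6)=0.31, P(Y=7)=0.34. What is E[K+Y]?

9.41

E[K+Y] = Σ_k Σ_y (k+y) · P(K=k)P(Y=y)
 = 5·0.1505 + 6·0.1333 + 7·0.1462 + 11·0.1995 + 12·0.1767 + 13·0.1938
 = 0.7525 + 0.7998 + 1.0234 + 2.1945 + 2.1204 + 2.5194
 = 9.41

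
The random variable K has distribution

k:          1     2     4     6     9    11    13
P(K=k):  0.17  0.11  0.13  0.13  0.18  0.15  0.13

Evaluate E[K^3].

653.93

E[K^3] = Σ k^3·P(K=k)
 = 1·0.17 + 8·0.11 + 64·0.13 + 216·0.13 + 729·0.18 + 1331·0.15 + 2197·0.13
 = 0.17 + 0.88 + 8.32 + 28.08 + 131.22 + 199.65 + 285.61
 = 653.93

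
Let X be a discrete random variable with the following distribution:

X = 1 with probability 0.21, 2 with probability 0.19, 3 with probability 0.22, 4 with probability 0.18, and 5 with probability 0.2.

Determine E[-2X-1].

-6.94

E[-2X-1] = Σ (-2x-1)·P(X=x)
 = (-3)·0.21 + (-5)·0.19 + (-7)·0.22 + (-9)·0.18 + (-11)·0.2
 = (-0.63) + (-0.95) + (-1.54) + (-1.62) + (-2.2)
 = -6.94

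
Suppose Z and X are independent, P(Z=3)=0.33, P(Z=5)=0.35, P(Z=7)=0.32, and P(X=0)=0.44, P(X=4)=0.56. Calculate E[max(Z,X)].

E[max(Z,X)] = Σ_z Σ_x max(z,x) · P(Z=z)P(X=x)
 = 3·0.1452 + 4·0.1848 + 5·0.154 + 5·0.196 + 7·0.1408 + 7·0.1792
 = 0.4356 + 0.7392 + 0.77 + 0.98 + 0.9856 + 1.2544
 = 5.1648

5.1648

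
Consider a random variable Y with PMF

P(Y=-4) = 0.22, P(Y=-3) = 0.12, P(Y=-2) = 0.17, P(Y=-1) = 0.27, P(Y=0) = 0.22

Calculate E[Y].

-1.85

E[Y] = Σ y·P(Y=y)
 = (-4)·0.22 + (-3)·0.12 + (-2)·0.17 + (-1)·0.27 + 0·0.22
 = (-0.88) + (-0.36) + (-0.34) + (-0.27) + 0
 = -1.85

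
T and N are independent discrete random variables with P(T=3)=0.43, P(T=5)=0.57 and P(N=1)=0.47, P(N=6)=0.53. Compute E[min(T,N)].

E[min(T,N)] = Σ_t Σ_n min(t,n) · P(T=t)P(N=n)
 = 1·0.2021 + 3·0.2279 + 1·0.2679 + 5·0.3021
 = 0.2021 + 0.6837 + 0.2679 + 1.5105
 = 2.6642

2.6642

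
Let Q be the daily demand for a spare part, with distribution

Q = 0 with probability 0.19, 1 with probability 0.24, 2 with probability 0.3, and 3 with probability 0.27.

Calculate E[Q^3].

E[Q^3] = Σ q^3·P(Q=q)
 = 0·0.19 + 1·0.24 + 8·0.3 + 27·0.27
 = 0 + 0.24 + 2.4 + 7.29
 = 9.93

9.93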